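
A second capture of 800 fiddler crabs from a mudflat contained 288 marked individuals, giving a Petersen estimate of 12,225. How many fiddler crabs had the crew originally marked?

From N = M·C/R: M = N·R / C = 12225·288 / 800 = 3520800 / 800 = 4401.

M = 4401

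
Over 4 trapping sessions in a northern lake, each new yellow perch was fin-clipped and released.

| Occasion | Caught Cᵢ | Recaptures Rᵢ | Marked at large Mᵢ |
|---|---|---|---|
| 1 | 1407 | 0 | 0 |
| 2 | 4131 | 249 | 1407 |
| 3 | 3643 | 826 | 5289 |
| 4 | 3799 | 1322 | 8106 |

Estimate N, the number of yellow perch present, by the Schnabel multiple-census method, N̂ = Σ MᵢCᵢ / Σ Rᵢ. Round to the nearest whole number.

Σ MᵢCᵢ = 0·1407 + 1407·4131 + 5289·3643 + 8106·3799 = 0 + 5812317 + 19267827 + 30794694 = 55874838
Σ Rᵢ = 0 + 249 + 826 + 1322 = 2397
N̂ = 55874838 / 2397 ≈ 23310.3 → 23310

N ≈ 23,310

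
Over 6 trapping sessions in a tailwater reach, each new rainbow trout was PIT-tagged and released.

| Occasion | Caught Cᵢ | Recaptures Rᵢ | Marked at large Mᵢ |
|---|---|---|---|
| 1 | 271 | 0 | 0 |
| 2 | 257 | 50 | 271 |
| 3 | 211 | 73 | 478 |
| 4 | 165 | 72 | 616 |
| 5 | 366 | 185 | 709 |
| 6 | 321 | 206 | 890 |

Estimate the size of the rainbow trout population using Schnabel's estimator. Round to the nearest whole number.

Σ MᵢCᵢ = 0·271 + 271·257 + 478·211 + 616·165 + 709·366 + 890·321 = 0 + 69647 + 100858 + 101640 + 259494 + 285690 = 817329
Σ Rᵢ = 0 + 50 + 73 + 72 + 185 + 206 = 586
N̂ = 817329 / 586 ≈ 1394.8 → 1395

N ≈ 1395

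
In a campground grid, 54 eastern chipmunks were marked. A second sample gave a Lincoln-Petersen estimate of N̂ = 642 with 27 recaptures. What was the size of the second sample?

From N = M·C/R: C = N·R / M = 642·27 / 54 = 17334 / 54 = 321.

C = 321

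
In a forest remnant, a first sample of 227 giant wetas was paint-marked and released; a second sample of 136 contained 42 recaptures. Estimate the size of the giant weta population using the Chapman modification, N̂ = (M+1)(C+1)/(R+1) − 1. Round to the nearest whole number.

N̂ = (227+1)(136+1)/(42+1) − 1 = 228·137/43 − 1
= 31236/43 − 1 ≈ 726.4 − 1 ≈ 725.4 → 725

N ≈ 725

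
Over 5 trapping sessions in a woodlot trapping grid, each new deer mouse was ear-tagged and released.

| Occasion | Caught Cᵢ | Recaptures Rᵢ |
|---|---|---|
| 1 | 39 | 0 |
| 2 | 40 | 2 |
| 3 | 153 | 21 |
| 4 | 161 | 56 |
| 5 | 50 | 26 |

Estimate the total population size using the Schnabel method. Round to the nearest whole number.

Marked at large before each occasion: Mᵢ = Σⱼ<ᵢ (Cⱼ − Rⱼ) → M1=0, M2=39, M3=77, M4=209, M5=314
Σ MᵢCᵢ = 0·39 + 39·40 + 77·153 + 209·161 + 314·50 = 0 + 1560 + 11781 + 33649 + 15700 = 62690
Σ Rᵢ = 0 + 2 + 21 + 56 + 26 = 105
N̂ = 62690 / 105 ≈ 597.0 → 597

N ≈ 597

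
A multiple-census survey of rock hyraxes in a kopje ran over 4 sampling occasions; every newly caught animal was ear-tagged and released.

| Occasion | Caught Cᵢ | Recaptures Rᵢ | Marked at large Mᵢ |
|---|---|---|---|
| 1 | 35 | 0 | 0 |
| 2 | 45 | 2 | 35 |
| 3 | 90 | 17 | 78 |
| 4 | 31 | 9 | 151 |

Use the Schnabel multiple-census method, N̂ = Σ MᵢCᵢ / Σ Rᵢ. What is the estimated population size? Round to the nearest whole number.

Σ MᵢCᵢ = 0·35 + 35·45 + 78·90 + 151·31 = 0 + 1575 + 7020 + 4681 = 13276
Σ Rᵢ = 0 + 2 + 17 + 9 = 28
N̂ = 13276 / 28 ≈ 474.1 → 474

N ≈ 474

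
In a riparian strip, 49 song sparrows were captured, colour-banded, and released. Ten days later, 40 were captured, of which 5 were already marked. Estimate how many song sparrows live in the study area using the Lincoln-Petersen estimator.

N = (49 × 40) / 5 = 1960 / 5 = 392

N = 392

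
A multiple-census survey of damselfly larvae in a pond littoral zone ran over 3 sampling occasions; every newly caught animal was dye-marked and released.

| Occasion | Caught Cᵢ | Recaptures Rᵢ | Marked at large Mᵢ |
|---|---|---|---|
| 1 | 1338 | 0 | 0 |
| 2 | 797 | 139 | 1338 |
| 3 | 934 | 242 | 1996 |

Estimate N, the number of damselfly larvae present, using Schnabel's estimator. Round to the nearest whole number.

Σ MᵢCᵢ = 0·1338 + 1338·797 + 1996·934 = 0 + 1066386 + 1864264 = 2930650
Σ Rᵢ = 0 + 139 + 242 = 381
N̂ = 2930650 / 381 ≈ 7692.0 → 7692

N ≈ 7692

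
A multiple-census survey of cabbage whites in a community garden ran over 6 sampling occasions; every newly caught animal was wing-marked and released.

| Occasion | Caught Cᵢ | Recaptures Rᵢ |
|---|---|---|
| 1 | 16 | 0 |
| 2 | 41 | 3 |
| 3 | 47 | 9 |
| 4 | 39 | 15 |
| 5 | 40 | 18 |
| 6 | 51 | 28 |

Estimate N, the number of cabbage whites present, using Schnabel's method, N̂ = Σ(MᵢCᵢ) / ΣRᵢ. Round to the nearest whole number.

Marked at large before each occasion: Mᵢ = Σⱼ<ᵢ (Cⱼ − Rⱼ) → M1=0, M2=16, M3=54, M4=92, M5=116, M6=138
Σ MᵢCᵢ = 0·16 + 16·41 + 54·47 + 92·39 + 116·40 + 138·51 = 0 + 656 + 2538 + 3588 + 4640 + 7038 = 18460
Σ Rᵢ = 0 + 3 + 9 + 15 + 18 + 28 = 73
N̂ = 18460 / 73 ≈ 252.9 → 253

N ≈ 253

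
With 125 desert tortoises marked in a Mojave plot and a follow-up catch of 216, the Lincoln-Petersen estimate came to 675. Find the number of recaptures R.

From N = M·C/R: R = M·C / N = 125·216 / 675 = 27000 / 675 = 40.

R = 40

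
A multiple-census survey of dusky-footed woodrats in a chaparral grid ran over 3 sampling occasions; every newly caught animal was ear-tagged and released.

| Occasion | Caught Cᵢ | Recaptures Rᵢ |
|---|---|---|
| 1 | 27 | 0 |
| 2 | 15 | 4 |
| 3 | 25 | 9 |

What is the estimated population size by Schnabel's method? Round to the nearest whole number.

N ≈ 104

Marked at large before each occasion: Mᵢ = Σⱼ<ᵢ (Cⱼ − Rⱼ) → M1=0, M2=27, M3=38
Σ MᵢCᵢ = 0·27 + 27·15 + 38·25 = 0 + 405 + 950 = 1355
Σ Rᵢ = 0 + 4 + 9 = 13
N̂ = 1355 / 13 ≈ 104.2 → 104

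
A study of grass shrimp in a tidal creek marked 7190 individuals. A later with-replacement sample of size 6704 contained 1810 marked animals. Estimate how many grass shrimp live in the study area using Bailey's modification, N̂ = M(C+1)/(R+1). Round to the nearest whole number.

N̂ = 7190·(6704+1)/(1810+1) = 7190·6705/1811 = 48208950/1811 ≈ 26620.1 → 26620

N ≈ 26,620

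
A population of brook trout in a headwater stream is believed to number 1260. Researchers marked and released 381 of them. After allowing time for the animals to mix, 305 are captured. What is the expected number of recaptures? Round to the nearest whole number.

expected recaptures ≈ 92

The marked fraction of the population is 381/1260, so in a sample of 305 expect C·(M/N) marked.
E[R] = 381 × 305 / 1260 = 116205 / 1260 ≈ 92.2 → 92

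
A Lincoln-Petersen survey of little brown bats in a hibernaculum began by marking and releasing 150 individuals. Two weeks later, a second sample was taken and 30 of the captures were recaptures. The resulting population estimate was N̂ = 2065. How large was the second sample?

From N = M·C/R: C = N·R / M = 2065·30 / 150 = 61950 / 150 = 413.

C = 413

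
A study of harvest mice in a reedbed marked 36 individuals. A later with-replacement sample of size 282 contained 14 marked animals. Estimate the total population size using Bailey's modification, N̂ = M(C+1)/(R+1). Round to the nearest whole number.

N ≈ 679

N̂ = 36·(282+1)/(14+1) = 36·283/15 = 10188/15 ≈ 679.2 → 679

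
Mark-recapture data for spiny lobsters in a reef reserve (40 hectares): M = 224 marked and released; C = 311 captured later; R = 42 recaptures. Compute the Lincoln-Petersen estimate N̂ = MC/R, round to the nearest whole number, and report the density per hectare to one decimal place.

density ≈ 41.5 spiny lobsters per hectare

N̂ = 224·311/42 = 69664/42 ≈ 1658.7 → 1659
Density = N̂ / area = 1659 / 40 ≈ 41.48 → 41.5 per hectare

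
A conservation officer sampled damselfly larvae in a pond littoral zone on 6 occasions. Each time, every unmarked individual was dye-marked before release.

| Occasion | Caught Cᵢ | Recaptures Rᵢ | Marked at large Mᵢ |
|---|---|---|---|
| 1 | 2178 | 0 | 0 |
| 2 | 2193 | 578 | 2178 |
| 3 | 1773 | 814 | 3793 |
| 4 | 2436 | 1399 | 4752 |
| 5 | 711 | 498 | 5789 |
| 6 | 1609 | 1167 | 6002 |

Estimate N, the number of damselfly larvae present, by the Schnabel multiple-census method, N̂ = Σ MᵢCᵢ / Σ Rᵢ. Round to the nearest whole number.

Σ MᵢCᵢ = 0·2178 + 2178·2193 + 3793·1773 + 4752·2436 + 5789·711 + 6002·1609 = 0 + 4776354 + 6724989 + 11575872 + 4115979 + 9657218 = 36850412
Σ Rᵢ = 0 + 578 + 814 + 1399 + 498 + 1167 = 4456
N̂ = 36850412 / 4456 ≈ 8269.8 → 8270

N ≈ 8270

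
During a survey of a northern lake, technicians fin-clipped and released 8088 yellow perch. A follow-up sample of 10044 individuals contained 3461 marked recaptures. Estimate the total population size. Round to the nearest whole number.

N = (8088 × 10044) / 3461 = 81235872 / 3461 ≈ 23471.8 → 23472

N ≈ 23,472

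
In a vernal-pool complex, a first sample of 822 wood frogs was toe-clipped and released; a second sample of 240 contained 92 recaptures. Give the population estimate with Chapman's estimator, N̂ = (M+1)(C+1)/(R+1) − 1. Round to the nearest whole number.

N̂ = (822+1)(240+1)/(92+1) − 1 = 823·241/93 − 1
= 198343/93 − 1 ≈ 2132.7 − 1 ≈ 2131.7 → 2132

N ≈ 2132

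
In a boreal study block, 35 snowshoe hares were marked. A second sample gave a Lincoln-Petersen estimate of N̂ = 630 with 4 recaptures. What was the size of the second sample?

From N = M·C/R: C = N·R / M = 630·4 / 35 = 2520 / 35 = 72.

C = 72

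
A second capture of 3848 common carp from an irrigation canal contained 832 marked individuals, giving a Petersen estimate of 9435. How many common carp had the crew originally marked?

M = 2040

From N = M·C/R: M = N·R / C = 9435·832 / 3848 = 7849920 / 3848 = 2040.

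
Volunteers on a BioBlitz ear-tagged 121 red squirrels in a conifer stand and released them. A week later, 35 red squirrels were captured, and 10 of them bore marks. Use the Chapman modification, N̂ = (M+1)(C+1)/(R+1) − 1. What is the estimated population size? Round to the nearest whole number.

N ≈ 398

N̂ = (121+1)(35+1)/(10+1) − 1 = 122·36/11 − 1
= 4392/11 − 1 ≈ 399.3 − 1 ≈ 398.3 → 398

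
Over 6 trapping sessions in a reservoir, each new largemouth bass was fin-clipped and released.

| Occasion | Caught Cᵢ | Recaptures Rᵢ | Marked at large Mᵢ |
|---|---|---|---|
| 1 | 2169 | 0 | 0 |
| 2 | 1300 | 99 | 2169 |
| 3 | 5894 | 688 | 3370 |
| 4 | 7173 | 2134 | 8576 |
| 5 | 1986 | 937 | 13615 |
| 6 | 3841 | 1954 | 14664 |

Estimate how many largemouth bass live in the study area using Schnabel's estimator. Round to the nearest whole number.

Σ MᵢCᵢ = 0·2169 + 2169·1300 + 3370·5894 + 8576·7173 + 13615·1986 + 14664·3841 = 0 + 2819700 + 19862780 + 61515648 + 27039390 + 56324424 = 167561942
Σ Rᵢ = 0 + 99 + 688 + 2134 + 937 + 1954 = 5812
N̂ = 167561942 / 5812 ≈ 28830.3 → 28830

N ≈ 28,830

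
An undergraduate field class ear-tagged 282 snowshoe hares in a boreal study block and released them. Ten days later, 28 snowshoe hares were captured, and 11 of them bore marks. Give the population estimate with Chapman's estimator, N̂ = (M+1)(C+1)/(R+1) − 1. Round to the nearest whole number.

N ≈ 683

N̂ = (282+1)(28+1)/(11+1) − 1 = 283·29/12 − 1
= 8207/12 − 1 ≈ 683.9 − 1 ≈ 682.9 → 683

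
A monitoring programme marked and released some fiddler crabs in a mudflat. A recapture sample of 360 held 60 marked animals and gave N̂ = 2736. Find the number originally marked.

M = 456

From N = M·C/R: M = N·R / C = 2736·60 / 360 = 164160 / 360 = 456.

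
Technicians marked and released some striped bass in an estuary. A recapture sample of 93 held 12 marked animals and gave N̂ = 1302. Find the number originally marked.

From N = M·C/R: M = N·R / C = 1302·12 / 93 = 15624 / 93 = 168.

M = 168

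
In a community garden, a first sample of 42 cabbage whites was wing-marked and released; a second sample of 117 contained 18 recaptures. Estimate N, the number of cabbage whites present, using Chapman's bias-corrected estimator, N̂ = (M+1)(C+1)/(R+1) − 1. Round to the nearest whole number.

N ≈ 266

N̂ = (42+1)(117+1)/(18+1) − 1 = 43·118/19 − 1
= 5074/19 − 1 ≈ 267.1 − 1 ≈ 266.1 → 266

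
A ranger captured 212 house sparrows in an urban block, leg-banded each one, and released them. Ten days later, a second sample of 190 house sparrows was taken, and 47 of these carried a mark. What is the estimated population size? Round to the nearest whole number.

N = (212 × 190) / 47 = 40280 / 47 ≈ 857.0 → 857

N ≈ 857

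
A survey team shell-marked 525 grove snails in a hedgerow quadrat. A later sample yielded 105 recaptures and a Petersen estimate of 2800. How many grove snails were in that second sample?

C = 560

From N = M·C/R: C = N·R / M = 2800·105 / 525 = 294000 / 525 = 560.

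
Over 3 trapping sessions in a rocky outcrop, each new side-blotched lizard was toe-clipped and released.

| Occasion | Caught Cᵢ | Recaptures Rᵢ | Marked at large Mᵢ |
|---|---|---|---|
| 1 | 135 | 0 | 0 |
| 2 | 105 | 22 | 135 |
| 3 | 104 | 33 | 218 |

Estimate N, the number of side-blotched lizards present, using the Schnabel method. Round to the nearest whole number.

N ≈ 670

Σ MᵢCᵢ = 0·135 + 135·105 + 218·104 = 0 + 14175 + 22672 = 36847
Σ Rᵢ = 0 + 22 + 33 = 55
N̂ = 36847 / 55 ≈ 669.9 → 670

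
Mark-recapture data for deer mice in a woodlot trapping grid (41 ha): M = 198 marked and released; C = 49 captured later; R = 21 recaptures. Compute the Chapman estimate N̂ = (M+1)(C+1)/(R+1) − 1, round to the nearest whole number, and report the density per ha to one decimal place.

N̂ = 199·50/22 − 1 = 9950/22 − 1 ≈ 451.3 → 451
Density = N̂ / area = 451 / 41 = 11.0 per ha

density ≈ 11.0 deer mice per ha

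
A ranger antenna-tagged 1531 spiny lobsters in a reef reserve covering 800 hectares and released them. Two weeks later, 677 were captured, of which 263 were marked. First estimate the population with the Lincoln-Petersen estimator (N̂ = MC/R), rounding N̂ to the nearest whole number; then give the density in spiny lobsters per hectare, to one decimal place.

density ≈ 4.9 spiny lobsters per hectare

N̂ = 1531·677/263 = 1036487/263 ≈ 3941.0 → 3941
Density = N̂ / area = 3941 / 800 ≈ 4.93 → 4.9 per hectare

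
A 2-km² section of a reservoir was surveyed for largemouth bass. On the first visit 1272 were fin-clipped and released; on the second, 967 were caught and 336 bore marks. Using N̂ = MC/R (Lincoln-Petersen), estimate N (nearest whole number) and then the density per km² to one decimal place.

N̂ = 1272·967/336 = 1230024/336 ≈ 3660.8 → 3661
Density = N̂ / area = 3661 / 2 ≈ 1830.50 → 1830.5 per km²

density ≈ 1830.5 largemouth bass per km²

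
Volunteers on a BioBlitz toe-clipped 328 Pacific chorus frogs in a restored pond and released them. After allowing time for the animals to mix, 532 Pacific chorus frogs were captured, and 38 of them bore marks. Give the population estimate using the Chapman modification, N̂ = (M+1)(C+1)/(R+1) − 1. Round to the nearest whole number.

N̂ = (328+1)(532+1)/(38+1) − 1 = 329·533/39 − 1
= 175357/39 − 1 ≈ 4496.3 − 1 ≈ 4495.3 → 4495

N ≈ 4495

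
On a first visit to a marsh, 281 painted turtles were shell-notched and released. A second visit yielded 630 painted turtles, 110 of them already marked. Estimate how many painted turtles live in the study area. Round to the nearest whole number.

N = (281 × 630) / 110 = 177030 / 110 ≈ 1609.4 → 1609

N ≈ 1609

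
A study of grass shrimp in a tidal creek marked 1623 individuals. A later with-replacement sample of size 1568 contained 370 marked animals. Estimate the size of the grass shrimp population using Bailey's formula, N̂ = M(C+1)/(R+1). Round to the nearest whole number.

N ≈ 6864

N̂ = 1623·(1568+1)/(370+1) = 1623·1569/371 = 2546487/371 ≈ 6863.8 → 6864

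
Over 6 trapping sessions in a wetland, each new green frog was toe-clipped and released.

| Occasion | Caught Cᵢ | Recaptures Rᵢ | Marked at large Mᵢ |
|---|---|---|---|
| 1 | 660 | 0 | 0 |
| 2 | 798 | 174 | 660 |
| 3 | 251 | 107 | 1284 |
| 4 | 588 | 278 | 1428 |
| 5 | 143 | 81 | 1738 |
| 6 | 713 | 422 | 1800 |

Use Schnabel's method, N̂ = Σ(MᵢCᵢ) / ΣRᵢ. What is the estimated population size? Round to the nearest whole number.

Σ MᵢCᵢ = 0·660 + 660·798 + 1284·251 + 1428·588 + 1738·143 + 1800·713 = 0 + 526680 + 322284 + 839664 + 248534 + 1283400 = 3220562
Σ Rᵢ = 0 + 174 + 107 + 278 + 81 + 422 = 1062
N̂ = 3220562 / 1062 ≈ 3032.5 → 3033

N ≈ 3033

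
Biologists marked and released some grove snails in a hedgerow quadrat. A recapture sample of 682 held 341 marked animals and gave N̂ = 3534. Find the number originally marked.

M = 1767

From N = M·C/R: M = N·R / C = 3534·341 / 682 = 1205094 / 682 = 1767.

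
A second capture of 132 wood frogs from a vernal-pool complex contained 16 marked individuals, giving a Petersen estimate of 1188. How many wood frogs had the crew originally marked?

M = 144

From N = M·C/R: M = N·R / C = 1188·16 / 132 = 19008 / 132 = 144.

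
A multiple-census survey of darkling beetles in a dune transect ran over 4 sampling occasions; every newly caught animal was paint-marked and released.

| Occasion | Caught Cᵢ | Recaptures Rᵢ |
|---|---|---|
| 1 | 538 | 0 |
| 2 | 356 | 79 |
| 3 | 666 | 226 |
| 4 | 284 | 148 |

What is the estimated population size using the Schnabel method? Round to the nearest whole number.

N ≈ 2408

Marked at large before each occasion: Mᵢ = Σⱼ<ᵢ (Cⱼ − Rⱼ) → M1=0, M2=538, M3=815, M4=1255
Σ MᵢCᵢ = 0·538 + 538·356 + 815·666 + 1255·284 = 0 + 191528 + 542790 + 356420 = 1090738
Σ Rᵢ = 0 + 79 + 226 + 148 = 453
N̂ = 1090738 / 453 ≈ 2407.8 → 2408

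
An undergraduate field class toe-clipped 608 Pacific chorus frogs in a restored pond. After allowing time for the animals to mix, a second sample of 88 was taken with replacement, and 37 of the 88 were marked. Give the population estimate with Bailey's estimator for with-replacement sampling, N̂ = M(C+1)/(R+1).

N = 1424

N̂ = 608·(88+1)/(37+1) = 608·89/38 = 54112/38 = 1424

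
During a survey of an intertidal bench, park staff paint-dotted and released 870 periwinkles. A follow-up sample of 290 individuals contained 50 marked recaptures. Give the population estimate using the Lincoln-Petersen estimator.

N = (870 × 290) / 50 = 252300 / 50 = 5046

N = 5046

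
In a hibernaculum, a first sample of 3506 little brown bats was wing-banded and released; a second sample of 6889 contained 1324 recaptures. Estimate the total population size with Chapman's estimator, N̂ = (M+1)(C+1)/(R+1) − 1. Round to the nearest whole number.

N ≈ 18,235

N̂ = (3506+1)(6889+1)/(1324+1) − 1 = 3507·6890/1325 − 1
= 24163230/1325 − 1 ≈ 18236.4 − 1 ≈ 18235.4 → 18235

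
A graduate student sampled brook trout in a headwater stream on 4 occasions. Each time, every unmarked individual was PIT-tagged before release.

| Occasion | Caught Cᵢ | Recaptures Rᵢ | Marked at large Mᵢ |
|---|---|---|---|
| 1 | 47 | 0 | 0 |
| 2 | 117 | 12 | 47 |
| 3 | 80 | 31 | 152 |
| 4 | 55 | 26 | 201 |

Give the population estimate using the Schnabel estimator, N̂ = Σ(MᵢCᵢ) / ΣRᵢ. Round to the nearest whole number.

N ≈ 416

Σ MᵢCᵢ = 0·47 + 47·117 + 152·80 + 201·55 = 0 + 5499 + 12160 + 11055 = 28714
Σ Rᵢ = 0 + 12 + 31 + 26 = 69
N̂ = 28714 / 69 ≈ 416.1 → 416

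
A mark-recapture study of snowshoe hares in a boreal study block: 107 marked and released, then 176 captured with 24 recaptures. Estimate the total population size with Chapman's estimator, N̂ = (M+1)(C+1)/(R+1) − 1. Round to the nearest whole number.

N ≈ 764

N̂ = (107+1)(176+1)/(24+1) − 1 = 108·177/25 − 1
= 19116/25 − 1 ≈ 764.6 − 1 ≈ 763.6 → 764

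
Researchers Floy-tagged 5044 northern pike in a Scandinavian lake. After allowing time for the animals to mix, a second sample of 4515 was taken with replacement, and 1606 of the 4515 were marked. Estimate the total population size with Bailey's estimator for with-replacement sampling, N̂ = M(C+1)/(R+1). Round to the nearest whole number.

N ≈ 14,175

N̂ = 5044·(4515+1)/(1606+1) = 5044·4516/1607 = 22778704/1607 ≈ 14174.7 → 14175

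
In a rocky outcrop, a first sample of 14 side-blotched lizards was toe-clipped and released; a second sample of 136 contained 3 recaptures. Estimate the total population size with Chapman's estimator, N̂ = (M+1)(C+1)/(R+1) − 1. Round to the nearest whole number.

N ≈ 513

N̂ = (14+1)(136+1)/(3+1) − 1 = 15·137/4 − 1
= 2055/4 − 1 ≈ 513.8 − 1 ≈ 512.8 → 513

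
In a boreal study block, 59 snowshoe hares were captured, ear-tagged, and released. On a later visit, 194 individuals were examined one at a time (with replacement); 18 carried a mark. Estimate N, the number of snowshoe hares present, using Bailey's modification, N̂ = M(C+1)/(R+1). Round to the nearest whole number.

N̂ = 59·(194+1)/(18+1) = 59·195/19 = 11505/19 ≈ 605.5 → 606

N ≈ 606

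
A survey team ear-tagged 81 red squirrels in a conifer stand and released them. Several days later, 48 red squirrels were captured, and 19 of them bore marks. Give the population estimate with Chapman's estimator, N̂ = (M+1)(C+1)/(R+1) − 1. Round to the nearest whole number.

N ≈ 200

N̂ = (81+1)(48+1)/(19+1) − 1 = 82·49/20 − 1
= 4018/20 − 1 ≈ 200.9 − 1 ≈ 199.9 → 200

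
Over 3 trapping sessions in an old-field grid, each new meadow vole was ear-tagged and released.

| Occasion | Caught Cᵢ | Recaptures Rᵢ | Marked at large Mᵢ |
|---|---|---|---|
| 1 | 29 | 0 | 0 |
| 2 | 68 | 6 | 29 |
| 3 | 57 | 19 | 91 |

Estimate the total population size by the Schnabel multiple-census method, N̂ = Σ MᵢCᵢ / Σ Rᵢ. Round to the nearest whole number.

N ≈ 286

Σ MᵢCᵢ = 0·29 + 29·68 + 91·57 = 0 + 1972 + 5187 = 7159
Σ Rᵢ = 0 + 6 + 19 = 25
N̂ = 7159 / 25 ≈ 286.4 → 286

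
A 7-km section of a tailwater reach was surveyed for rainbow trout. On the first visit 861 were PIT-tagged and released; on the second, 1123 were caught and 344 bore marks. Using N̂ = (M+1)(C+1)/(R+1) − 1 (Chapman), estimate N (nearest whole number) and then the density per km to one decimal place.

N̂ = 862·1124/345 − 1 = 968888/345 − 1 ≈ 2807.4 → 2807
Density = N̂ / area = 2807 / 7 = 401.0 per km

density ≈ 401.0 rainbow trout per km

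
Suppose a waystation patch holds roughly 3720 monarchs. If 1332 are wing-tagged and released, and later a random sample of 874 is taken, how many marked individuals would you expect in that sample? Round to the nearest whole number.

The marked fraction of the population is 1332/3720, so in a sample of 874 expect C·(M/N) marked.
E[R] = 1332 × 874 / 3720 = 1164168 / 3720 ≈ 312.9 → 313

expected recaptures ≈ 313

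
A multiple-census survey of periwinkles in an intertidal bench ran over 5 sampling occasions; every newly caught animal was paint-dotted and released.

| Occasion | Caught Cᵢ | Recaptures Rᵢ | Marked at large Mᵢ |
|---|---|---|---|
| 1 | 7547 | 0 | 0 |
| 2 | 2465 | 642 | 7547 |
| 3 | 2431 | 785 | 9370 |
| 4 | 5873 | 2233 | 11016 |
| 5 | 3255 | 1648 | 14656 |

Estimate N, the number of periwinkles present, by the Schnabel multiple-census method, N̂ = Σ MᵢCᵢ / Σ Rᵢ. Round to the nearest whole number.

Σ MᵢCᵢ = 0·7547 + 7547·2465 + 9370·2431 + 11016·5873 + 14656·3255 = 0 + 18603355 + 22778470 + 64696968 + 47705280 = 153784073
Σ Rᵢ = 0 + 642 + 785 + 2233 + 1648 = 5308
N̂ = 153784073 / 5308 ≈ 28972.1 → 28972

N ≈ 28,972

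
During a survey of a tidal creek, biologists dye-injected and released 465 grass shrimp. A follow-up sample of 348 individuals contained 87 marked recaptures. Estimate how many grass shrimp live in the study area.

N = 1860

If marked individuals mix randomly, R/C ≈ M/N, giving N ≈ M·C/R.
N = (465 × 348) / 87 = 161820 / 87 = 1860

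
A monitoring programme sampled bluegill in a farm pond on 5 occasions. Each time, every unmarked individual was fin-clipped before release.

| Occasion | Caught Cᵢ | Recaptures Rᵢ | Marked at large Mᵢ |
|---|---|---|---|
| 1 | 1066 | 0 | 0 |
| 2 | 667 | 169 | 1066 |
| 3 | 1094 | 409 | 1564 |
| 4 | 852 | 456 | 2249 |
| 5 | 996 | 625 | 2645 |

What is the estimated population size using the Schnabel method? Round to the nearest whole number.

Σ MᵢCᵢ = 0·1066 + 1066·667 + 1564·1094 + 2249·852 + 2645·996 = 0 + 711022 + 1711016 + 1916148 + 2634420 = 6972606
Σ Rᵢ = 0 + 169 + 409 + 456 + 625 = 1659
N̂ = 6972606 / 1659 ≈ 4202.9 → 4203

N ≈ 4203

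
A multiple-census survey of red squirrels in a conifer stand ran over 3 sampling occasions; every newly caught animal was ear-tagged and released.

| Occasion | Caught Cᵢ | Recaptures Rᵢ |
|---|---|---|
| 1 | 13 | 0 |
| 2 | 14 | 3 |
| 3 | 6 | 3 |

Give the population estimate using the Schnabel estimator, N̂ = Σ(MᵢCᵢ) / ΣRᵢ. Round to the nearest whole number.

N ≈ 54

Marked at large before each occasion: Mᵢ = Σⱼ<ᵢ (Cⱼ − Rⱼ) → M1=0, M2=13, M3=24
Σ MᵢCᵢ = 0·13 + 13·14 + 24·6 = 0 + 182 + 144 = 326
Σ Rᵢ = 0 + 3 + 3 = 6
N̂ = 326 / 6 ≈ 54.3 → 54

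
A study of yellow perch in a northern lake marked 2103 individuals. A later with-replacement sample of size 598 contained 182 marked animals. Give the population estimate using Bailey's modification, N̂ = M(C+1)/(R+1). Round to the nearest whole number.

N ≈ 6884

N̂ = 2103·(598+1)/(182+1) = 2103·599/183 = 1259697/183 ≈ 6883.6 → 6884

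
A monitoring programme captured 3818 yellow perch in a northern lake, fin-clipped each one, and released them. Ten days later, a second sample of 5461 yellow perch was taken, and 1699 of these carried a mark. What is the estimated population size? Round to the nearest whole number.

If marked individuals mix randomly, R/C ≈ M/N, giving N ≈ M·C/R.
N = (3818 × 5461) / 1699 = 20850098 / 1699 ≈ 12272.0 → 12272

N ≈ 12,272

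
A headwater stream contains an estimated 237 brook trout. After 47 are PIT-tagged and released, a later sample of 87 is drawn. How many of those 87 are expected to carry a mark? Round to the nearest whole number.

expected recaptures ≈ 17

The marked fraction of the population is 47/237, so in a sample of 87 expect C·(M/N) marked.
E[R] = 47 × 87 / 237 = 4089 / 237 ≈ 17.3 → 17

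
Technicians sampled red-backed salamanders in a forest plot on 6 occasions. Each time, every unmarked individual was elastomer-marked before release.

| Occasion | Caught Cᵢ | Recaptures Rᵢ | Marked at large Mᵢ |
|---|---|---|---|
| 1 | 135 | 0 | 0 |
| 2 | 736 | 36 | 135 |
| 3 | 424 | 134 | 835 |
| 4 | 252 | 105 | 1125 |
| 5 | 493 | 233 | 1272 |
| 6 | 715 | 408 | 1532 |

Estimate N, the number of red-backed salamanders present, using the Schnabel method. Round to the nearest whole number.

Σ MᵢCᵢ = 0·135 + 135·736 + 835·424 + 1125·252 + 1272·493 + 1532·715 = 0 + 99360 + 354040 + 283500 + 627096 + 1095380 = 2459376
Σ Rᵢ = 0 + 36 + 134 + 105 + 233 + 408 = 916
N̂ = 2459376 / 916 ≈ 2684.9 → 2685

N ≈ 2685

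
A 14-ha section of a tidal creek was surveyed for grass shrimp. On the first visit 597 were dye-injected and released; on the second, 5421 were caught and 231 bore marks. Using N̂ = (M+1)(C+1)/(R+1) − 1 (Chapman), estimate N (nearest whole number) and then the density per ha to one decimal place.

N̂ = 598·5422/232 − 1 = 3242356/232 − 1 ≈ 13974.7 → 13975
Density = N̂ / area = 13975 / 14 ≈ 998.21 → 998.2 per ha

density ≈ 998.2 grass shrimp per ha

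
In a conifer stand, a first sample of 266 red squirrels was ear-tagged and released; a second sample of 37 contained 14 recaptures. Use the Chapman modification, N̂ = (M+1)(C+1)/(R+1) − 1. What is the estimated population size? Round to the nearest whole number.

N̂ = (266+1)(37+1)/(14+1) − 1 = 267·38/15 − 1
= 10146/15 − 1 ≈ 676.4 − 1 ≈ 675.4 → 675

N ≈ 675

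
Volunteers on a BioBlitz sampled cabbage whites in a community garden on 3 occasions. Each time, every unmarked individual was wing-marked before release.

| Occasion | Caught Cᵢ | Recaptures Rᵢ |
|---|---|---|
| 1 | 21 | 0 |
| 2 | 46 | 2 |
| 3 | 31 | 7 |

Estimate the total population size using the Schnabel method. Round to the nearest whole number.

Marked at large before each occasion: Mᵢ = Σⱼ<ᵢ (Cⱼ − Rⱼ) → M1=0, M2=21, M3=65
Σ MᵢCᵢ = 0·21 + 21·46 + 65·31 = 0 + 966 + 2015 = 2981
Σ Rᵢ = 0 + 2 + 7 = 9
N̂ = 2981 / 9 ≈ 331.2 → 331

N ≈ 331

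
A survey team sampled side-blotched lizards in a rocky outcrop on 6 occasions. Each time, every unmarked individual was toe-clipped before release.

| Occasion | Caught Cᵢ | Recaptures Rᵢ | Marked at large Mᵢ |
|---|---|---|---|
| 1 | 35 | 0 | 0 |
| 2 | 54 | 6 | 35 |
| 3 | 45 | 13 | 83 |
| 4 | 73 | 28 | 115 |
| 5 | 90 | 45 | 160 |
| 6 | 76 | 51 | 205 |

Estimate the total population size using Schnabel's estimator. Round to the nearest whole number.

N ≈ 308

Σ MᵢCᵢ = 0·35 + 35·54 + 83·45 + 115·73 + 160·90 + 205·76 = 0 + 1890 + 3735 + 8395 + 14400 + 15580 = 44000
Σ Rᵢ = 0 + 6 + 13 + 28 + 45 + 51 = 143
N̂ = 44000 / 143 ≈ 307.7 → 308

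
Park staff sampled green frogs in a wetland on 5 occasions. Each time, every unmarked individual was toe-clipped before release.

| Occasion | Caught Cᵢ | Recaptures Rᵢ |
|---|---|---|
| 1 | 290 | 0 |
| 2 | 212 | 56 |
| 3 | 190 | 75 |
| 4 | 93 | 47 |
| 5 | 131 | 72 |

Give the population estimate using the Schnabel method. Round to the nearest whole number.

Marked at large before each occasion: Mᵢ = Σⱼ<ᵢ (Cⱼ − Rⱼ) → M1=0, M2=290, M3=446, M4=561, M5=607
Σ MᵢCᵢ = 0·290 + 290·212 + 446·190 + 561·93 + 607·131 = 0 + 61480 + 84740 + 52173 + 79517 = 277910
Σ Rᵢ = 0 + 56 + 75 + 47 + 72 = 250
N̂ = 277910 / 250 ≈ 1111.6 → 1112

N ≈ 1112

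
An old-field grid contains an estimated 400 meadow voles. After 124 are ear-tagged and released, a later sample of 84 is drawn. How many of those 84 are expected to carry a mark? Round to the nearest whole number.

Expected recaptures E[R] = M·C / N.
E[R] = 124 × 84 / 400 = 10416 / 400 ≈ 26.0 → 26

expected recaptures ≈ 26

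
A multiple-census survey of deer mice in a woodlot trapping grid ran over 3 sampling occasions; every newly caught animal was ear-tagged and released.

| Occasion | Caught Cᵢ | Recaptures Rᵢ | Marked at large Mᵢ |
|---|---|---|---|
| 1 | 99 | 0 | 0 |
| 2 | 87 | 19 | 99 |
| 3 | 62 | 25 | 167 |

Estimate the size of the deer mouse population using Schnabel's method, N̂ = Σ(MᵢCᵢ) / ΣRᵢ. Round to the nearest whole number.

N ≈ 431

Σ MᵢCᵢ = 0·99 + 99·87 + 167·62 = 0 + 8613 + 10354 = 18967
Σ Rᵢ = 0 + 19 + 25 = 44
N̂ = 18967 / 44 ≈ 431.1 → 431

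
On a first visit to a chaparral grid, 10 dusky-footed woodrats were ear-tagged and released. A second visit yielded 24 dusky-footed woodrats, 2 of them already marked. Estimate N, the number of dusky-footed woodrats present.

N = 120

N = (10 × 24) / 2 = 240 / 2 = 120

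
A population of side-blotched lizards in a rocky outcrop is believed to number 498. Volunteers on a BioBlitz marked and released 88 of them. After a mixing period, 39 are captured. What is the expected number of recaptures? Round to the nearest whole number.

expected recaptures ≈ 7

The marked fraction of the population is 88/498, so in a sample of 39 expect C·(M/N) marked.
E[R] = 88 × 39 / 498 = 3432 / 498 ≈ 6.9 → 7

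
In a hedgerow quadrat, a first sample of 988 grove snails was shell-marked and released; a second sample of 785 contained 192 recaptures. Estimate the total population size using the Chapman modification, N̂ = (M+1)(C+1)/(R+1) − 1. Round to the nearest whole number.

N̂ = (988+1)(785+1)/(192+1) − 1 = 989·786/193 − 1
= 777354/193 − 1 ≈ 4027.7 − 1 ≈ 4026.7 → 4027

N ≈ 4027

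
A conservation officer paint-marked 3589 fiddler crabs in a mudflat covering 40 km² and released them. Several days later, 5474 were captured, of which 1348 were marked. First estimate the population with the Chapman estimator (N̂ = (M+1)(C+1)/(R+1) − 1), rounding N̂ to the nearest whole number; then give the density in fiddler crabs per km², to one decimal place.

N̂ = 3590·5475/1349 − 1 = 19655250/1349 − 1 ≈ 14569.2 → 14569
Density = N̂ / area = 14569 / 40 ≈ 364.23 → 364.2 per km²

density ≈ 364.2 fiddler crabs per km²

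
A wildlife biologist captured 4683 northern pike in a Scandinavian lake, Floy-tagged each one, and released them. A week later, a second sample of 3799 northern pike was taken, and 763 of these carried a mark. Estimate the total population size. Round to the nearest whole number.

The marked fraction in the recapture sample should equal the marked fraction in the population: 763/3799 = 4683/N.
N = (4683 × 3799) / 763 = 17790717 / 763 ≈ 23316.8 → 23317

N ≈ 23,317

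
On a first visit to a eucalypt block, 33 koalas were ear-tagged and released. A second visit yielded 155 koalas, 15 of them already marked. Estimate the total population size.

The marked fraction in the recapture sample should equal the marked fraction in the population: 15/155 = 33/N.
N = (33 × 155) / 15 = 5115 / 15 = 341

N = 341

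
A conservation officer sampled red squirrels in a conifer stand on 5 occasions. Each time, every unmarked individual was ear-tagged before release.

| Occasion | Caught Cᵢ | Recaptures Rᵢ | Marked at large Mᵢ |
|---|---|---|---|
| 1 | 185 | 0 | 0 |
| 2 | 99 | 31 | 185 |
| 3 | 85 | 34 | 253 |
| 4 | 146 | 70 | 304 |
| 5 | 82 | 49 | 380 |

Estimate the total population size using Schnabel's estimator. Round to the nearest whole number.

Σ MᵢCᵢ = 0·185 + 185·99 + 253·85 + 304·146 + 380·82 = 0 + 18315 + 21505 + 44384 + 31160 = 115364
Σ Rᵢ = 0 + 31 + 34 + 70 + 49 = 184
N̂ = 115364 / 184 ≈ 627.0 → 627

N ≈ 627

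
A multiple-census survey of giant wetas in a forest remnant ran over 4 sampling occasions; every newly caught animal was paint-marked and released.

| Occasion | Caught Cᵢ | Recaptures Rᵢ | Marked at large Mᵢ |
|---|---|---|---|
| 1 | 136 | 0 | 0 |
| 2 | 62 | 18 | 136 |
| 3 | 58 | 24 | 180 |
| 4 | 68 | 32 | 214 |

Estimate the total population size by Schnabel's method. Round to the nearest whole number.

Σ MᵢCᵢ = 0·136 + 136·62 + 180·58 + 214·68 = 0 + 8432 + 10440 + 14552 = 33424
Σ Rᵢ = 0 + 18 + 24 + 32 = 74
N̂ = 33424 / 74 ≈ 451.7 → 452

N ≈ 452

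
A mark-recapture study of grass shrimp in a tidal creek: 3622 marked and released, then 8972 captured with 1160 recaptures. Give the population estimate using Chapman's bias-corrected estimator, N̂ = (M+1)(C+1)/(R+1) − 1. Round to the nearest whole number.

N̂ = (3622+1)(8972+1)/(1160+1) − 1 = 3623·8973/1161 − 1
= 32509179/1161 − 1 ≈ 28001.0 − 1 ≈ 28000.0 → 28000

N ≈ 28,000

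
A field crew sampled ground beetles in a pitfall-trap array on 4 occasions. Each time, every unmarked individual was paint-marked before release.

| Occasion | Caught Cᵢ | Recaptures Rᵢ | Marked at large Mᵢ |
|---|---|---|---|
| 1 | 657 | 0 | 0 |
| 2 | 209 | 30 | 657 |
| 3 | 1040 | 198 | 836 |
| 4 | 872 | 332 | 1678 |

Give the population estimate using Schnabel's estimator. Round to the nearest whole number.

Σ MᵢCᵢ = 0·657 + 657·209 + 836·1040 + 1678·872 = 0 + 137313 + 869440 + 1463216 = 2469969
Σ Rᵢ = 0 + 30 + 198 + 332 = 560
N̂ = 2469969 / 560 ≈ 4410.7 → 4411

N ≈ 4411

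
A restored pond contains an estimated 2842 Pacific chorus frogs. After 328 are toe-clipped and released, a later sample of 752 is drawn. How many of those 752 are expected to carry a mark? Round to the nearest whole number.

expected recaptures ≈ 87

Expected recaptures E[R] = M·C / N.
E[R] = 328 × 752 / 2842 = 246656 / 2842 ≈ 86.8 → 87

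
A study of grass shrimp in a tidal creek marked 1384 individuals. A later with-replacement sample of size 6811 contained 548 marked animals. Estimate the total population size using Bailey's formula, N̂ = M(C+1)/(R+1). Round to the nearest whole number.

N̂ = 1384·(6811+1)/(548+1) = 1384·6812/549 = 9427808/549 ≈ 17172.7 → 17173

N ≈ 17,173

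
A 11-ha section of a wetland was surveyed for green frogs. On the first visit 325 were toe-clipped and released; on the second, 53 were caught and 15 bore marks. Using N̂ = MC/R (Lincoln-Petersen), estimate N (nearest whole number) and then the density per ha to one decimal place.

N̂ = 325·53/15 = 17225/15 ≈ 1148.3 → 1148
Density = N̂ / area = 1148 / 11 ≈ 104.36 → 104.4 per ha

density ≈ 104.4 green frogs per ha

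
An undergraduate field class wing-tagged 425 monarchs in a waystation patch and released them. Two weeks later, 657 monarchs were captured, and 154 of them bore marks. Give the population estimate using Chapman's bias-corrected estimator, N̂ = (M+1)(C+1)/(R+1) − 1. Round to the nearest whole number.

N ≈ 1807

N̂ = (425+1)(657+1)/(154+1) − 1 = 426·658/155 − 1
= 280308/155 − 1 ≈ 1808.4 − 1 ≈ 1807.4 → 1807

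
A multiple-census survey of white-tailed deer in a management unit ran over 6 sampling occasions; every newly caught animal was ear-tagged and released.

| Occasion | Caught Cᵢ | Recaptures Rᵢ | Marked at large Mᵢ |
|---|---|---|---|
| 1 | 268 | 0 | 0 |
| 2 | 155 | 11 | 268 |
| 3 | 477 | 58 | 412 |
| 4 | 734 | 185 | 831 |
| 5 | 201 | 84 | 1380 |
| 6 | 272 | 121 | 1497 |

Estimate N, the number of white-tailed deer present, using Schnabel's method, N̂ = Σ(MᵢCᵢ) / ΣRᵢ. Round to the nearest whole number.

N ≈ 3339

Σ MᵢCᵢ = 0·268 + 268·155 + 412·477 + 831·734 + 1380·201 + 1497·272 = 0 + 41540 + 196524 + 609954 + 277380 + 407184 = 1532582
Σ Rᵢ = 0 + 11 + 58 + 185 + 84 + 121 = 459
N̂ = 1532582 / 459 ≈ 3339.0 → 3339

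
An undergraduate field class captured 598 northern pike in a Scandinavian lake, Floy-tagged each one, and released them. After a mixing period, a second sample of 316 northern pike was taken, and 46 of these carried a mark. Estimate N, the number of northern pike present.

If marked individuals mix randomly, R/C ≈ M/N, giving N ≈ M·C/R.
N = (598 × 316) / 46 = 188968 / 46 = 4108

N = 4108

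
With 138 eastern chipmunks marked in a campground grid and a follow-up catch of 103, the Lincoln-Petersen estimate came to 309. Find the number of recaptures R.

From N = M·C/R: R = M·C / N = 138·103 / 309 = 14214 / 309 = 46.

R = 46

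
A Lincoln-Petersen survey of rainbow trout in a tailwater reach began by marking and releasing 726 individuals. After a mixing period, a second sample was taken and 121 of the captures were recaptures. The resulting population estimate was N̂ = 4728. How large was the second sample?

C = 788

From N = M·C/R: C = N·R / M = 4728·121 / 726 = 572088 / 726 = 788.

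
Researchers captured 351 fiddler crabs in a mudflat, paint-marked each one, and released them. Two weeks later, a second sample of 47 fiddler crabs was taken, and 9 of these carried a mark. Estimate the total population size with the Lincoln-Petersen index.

N = (351 × 47) / 9 = 16497 / 9 = 1833

N = 1833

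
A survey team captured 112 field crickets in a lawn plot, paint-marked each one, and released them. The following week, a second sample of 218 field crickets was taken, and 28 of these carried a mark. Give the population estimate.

N = (112 × 218) / 28 = 24416 / 28 = 872

N = 872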